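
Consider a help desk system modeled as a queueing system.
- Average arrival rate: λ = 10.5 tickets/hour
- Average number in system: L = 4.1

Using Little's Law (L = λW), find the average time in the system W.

Little's Law: L = λW, so W = L/λ
W = 4.1/10.5 = 0.3905 hours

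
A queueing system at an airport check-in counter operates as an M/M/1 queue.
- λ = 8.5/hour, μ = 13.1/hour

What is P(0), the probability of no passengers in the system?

ρ = λ/μ = 8.5/13.1 = 0.6489
P(0) = 1 - ρ = 1 - 0.6489 = 0.3511
The server is idle 35.11% of the time.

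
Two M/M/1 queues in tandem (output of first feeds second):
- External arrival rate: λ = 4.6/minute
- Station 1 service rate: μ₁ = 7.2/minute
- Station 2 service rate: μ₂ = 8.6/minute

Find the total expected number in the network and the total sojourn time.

By Jackson's theorem, each station behaves as independent M/M/1.
Station 1: ρ₁ = 4.6/7.2 = 0.6389, L₁ = ρ₁/(1-ρ₁) = λ/(μ₁-λ) = 4.6/2.60 = 1.7692
Station 2: ρ₂ = 4.6/8.6 = 0.5349, L₂ = ρ₂/(1-ρ₂) = λ/(μ₂-λ) = 4.6/4.00 = 1.1500
Total: L = L₁ + L₂ = 1.7692 + 1.1500 = 2.9192
W = L/λ = 2.9192/4.6 = 0.6346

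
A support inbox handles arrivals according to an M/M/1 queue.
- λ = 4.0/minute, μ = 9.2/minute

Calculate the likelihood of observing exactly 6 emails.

ρ = λ/μ = 4.0/9.2 = 0.43478
P(n) = (1-ρ)ρⁿ
P(6) = (1-0.43478) × 0.43478^6
P(6) = 0.5652 × 0.006755
P(6) = 0.003818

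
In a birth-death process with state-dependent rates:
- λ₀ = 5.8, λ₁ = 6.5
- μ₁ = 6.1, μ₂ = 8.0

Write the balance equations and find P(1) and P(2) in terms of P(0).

Balance equations:
State 0: λ₀P₀ = μ₁P₁ → P₁ = (λ₀/μ₁)P₀ = (5.8/6.1)P₀ = 0.9508P₀
State 1: P₂ = (λ₀λ₁)/(μ₁μ₂)P₀ = (5.8×6.5)/(6.1×8.0)P₀ = 0.7725P₀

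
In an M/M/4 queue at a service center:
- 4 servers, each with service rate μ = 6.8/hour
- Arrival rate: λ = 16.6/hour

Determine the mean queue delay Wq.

Traffic intensity: ρ = λ/(cμ) = 16.6/(4×6.8) = 0.6103
Since ρ = 0.6103 < 1, system is stable.
Offered load a = λ/μ = cρ = 16.6/6.8 = 2.4412
P₀ = [ Σₙ₌₀^3 aⁿ/n! + a^4/(4!(1-ρ)) ]⁻¹
Σ = a^0/0! + a^1/1! + a^2/2! + a^3/3! = 1.0000 + 2.4412 + 2.9797 + 2.4246 = 8.8455
a^4/(4!(1-ρ)) = 35.5138/(24 × 0.3897) = 3.7971
P₀ = 1/(8.8455 + 3.7971) = 0.07910
Lq = P₀·a^4·ρ / (4!(1-ρ)²) = 0.07910 × 35.5138 × 0.6103 / (24 × 0.1519) = 0.4703
Wq = Lq/λ = 0.4703/16.6 = 0.02833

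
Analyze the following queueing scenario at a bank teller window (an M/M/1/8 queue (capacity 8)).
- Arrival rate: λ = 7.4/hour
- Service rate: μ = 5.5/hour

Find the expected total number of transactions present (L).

ρ = λ/μ = 7.4/5.5 = 1.34545
P₀ = (1-ρ)/(1-ρ^(K+1)) = (1-1.34545)/(1-1.34545^9) = -0.3455/-13.4480 = 0.02569
P_K = P₀×ρ^K = 0.025688 × 1.34545^8 = 0.025688 × 10.7384 = 0.2758
L = ρ[1 - (K+1)ρ^K + Kρ^(K+1)] / [(1-ρ)(1-ρ^(K+1))]
L = 1.34545 × (1 - 9×10.7384 + 8×14.4480) / ((1 - 1.34545) × (1 - 14.4480)) = 5.7745 transactions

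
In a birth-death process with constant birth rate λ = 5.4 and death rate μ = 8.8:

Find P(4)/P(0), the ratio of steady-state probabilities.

For constant rates: P(n)/P(0) = (λ/μ)^n
P(4)/P(0) = (5.4/8.8)^4 = 0.6136^4 = 0.1418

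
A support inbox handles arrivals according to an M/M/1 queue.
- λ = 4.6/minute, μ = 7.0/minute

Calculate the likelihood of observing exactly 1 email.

ρ = λ/μ = 4.6/7.0 = 0.6571
P(n) = (1-ρ)ρⁿ
P(1) = (1-0.6571) × 0.6571^1
P(1) = 0.3429 × 0.6571
P(1) = 0.2253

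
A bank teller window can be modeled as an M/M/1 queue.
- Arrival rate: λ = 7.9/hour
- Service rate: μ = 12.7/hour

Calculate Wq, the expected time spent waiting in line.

First, compute utilization: ρ = λ/μ = 7.9/12.7 = 0.6220
For M/M/1: Wq = λ/(μ(μ-λ))
Wq = 7.9/(12.7 × (12.7-7.9))
Wq = 7.9/(12.7 × 4.80)
Wq = 0.1296 hours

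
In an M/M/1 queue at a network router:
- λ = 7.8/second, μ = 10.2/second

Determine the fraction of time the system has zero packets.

ρ = λ/μ = 7.8/10.2 = 0.7647
P(0) = 1 - ρ = 1 - 0.7647 = 0.2353
The server is idle 23.53% of the time.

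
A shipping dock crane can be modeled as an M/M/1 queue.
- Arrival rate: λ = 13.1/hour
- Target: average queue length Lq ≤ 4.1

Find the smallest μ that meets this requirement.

For M/M/1: Lq = λ²/(μ(μ-λ))
Need Lq ≤ 4.1, i.e. μ(μ-λ) ≥ λ²/4.1
μ² - 13.1μ - 171.61/4.1 ≥ 0  →  μ² - 13.1μ - 41.8561 ≥ 0
Quadratic formula (positive root): μ = [λ + √(λ² + 4×41.8561)]/2
Discriminant: 171.61 + 4×41.8561 = 339.0344, √339.0344 = 18.41289
μ ≥ (13.1 + 18.41289)/2 = 15.7564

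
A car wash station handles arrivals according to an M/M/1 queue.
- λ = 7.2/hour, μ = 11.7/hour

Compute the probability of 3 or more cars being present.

ρ = λ/μ = 7.2/11.7 = 0.61538
P(N ≥ n) = ρⁿ
P(N ≥ 3) = 0.61538^3
P(N ≥ 3) = 0.2330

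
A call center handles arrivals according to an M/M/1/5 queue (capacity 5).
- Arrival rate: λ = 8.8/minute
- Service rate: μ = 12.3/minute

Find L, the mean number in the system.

ρ = λ/μ = 8.8/12.3 = 0.71545
P₀ = (1-ρ)/(1-ρ^(K+1)) = (1-0.71545)/(1-0.71545^6) = 0.2845/0.8659 = 0.3286
P_K = P₀×ρ^K = 0.32862 × 0.71545^5 = 0.32862 × 0.18745 = 0.06160
L = ρ[1 - (K+1)ρ^K + Kρ^(K+1)] / [(1-ρ)(1-ρ^(K+1))]
L = 0.71545 × (1 - 6×0.18745 + 5×0.13411) / ((1 - 0.71545) × (1 - 0.13411)) = 1.5850 calls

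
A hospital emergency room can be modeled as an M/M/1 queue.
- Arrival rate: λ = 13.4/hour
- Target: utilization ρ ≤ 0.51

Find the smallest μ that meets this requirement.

ρ = λ/μ, so μ = λ/ρ
μ ≥ 13.4/0.51 = 26.2745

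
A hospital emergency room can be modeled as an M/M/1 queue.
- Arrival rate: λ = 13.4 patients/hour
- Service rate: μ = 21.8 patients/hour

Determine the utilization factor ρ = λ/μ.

Server utilization: ρ = λ/μ
ρ = 13.4/21.8 = 0.6147
The server is busy 61.47% of the time.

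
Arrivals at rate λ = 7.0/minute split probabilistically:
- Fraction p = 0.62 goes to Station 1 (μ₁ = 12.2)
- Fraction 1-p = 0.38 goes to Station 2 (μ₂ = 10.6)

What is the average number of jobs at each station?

Effective rates: λ₁ = 7.0×0.62 = 4.34, λ₂ = 7.0×0.38 = 2.66
Station 1: ρ₁ = 4.34/12.2 = 0.35574, L₁ = ρ₁/(1-ρ₁) = 0.35574/(1-0.35574) = 0.5522
Station 2: ρ₂ = 2.66/10.6 = 0.25094, L₂ = ρ₂/(1-ρ₂) = 0.25094/(1-0.25094) = 0.3350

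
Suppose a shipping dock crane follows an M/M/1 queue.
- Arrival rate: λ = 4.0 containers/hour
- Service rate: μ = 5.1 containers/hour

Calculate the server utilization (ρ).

Server utilization: ρ = λ/μ
ρ = 4.0/5.1 = 0.7843
The server is busy 78.43% of the time.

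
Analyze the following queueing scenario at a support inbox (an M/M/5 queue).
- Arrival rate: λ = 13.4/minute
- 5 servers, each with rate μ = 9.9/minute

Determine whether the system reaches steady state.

Stability requires ρ = λ/(cμ) < 1
ρ = 13.4/(5 × 9.9) = 13.4/49.50 = 0.2707
Since 0.2707 < 1, the system is STABLE.
The servers are busy 27.07% of the time.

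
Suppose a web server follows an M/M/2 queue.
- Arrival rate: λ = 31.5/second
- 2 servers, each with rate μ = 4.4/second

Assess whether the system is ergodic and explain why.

Stability requires ρ = λ/(cμ) < 1
ρ = 31.5/(2 × 4.4) = 31.5/8.80 = 3.5795
Since 3.5795 ≥ 1, the system is UNSTABLE.
Need c > λ/μ = 31.5/4.4 = 7.16.
Minimum servers needed: c = 8.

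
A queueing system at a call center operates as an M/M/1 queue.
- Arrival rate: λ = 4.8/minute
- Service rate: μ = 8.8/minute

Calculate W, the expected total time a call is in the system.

First, compute utilization: ρ = λ/μ = 4.8/8.8 = 0.5455
For M/M/1: W = 1/(μ-λ)
W = 1/(8.8-4.8) = 1/4.00
W = 0.2500 minutes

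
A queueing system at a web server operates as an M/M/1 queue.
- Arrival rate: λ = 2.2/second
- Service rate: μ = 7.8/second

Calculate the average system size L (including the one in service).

ρ = λ/μ = 2.2/7.8 = 0.2821
For M/M/1: L = λ/(μ-λ)
L = 2.2/(7.8-2.2) = 2.2/5.60
L = 0.3929 requests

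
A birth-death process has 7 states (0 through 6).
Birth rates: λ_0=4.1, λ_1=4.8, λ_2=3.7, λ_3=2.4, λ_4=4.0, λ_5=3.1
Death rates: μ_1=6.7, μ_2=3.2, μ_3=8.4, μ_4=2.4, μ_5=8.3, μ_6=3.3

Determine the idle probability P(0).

Ratios P(n)/P(0) = (λ₀···λₙ₋₁)/(μ₁···μₙ):
P(1)/P(0) = (4.1)/(6.7) = 0.61194
P(2)/P(0) = (4.1×4.8)/(6.7×3.2) = 0.91791
P(3)/P(0) = (4.1×4.8×3.7)/(6.7×3.2×8.4) = 0.40432
P(4)/P(0) = (4.1×4.8×3.7×2.4)/(6.7×3.2×8.4×2.4) = 0.40432
P(5)/P(0) = (4.1×4.8×3.7×2.4×4.0)/(6.7×3.2×8.4×2.4×8.3) = 0.19485
P(6)/P(0) = (4.1×4.8×3.7×2.4×4.0×3.1)/(6.7×3.2×8.4×2.4×8.3×3.3) = 0.18304

Normalization: ∑ P(n) = 1
P(0) × (1.0000 + 0.61194 + 0.91791 + 0.40432 + 0.40432 + 0.19485 + 0.18304) = 1
P(0) × 3.7164 = 1
P(0) = 1/3.7164 = 0.2691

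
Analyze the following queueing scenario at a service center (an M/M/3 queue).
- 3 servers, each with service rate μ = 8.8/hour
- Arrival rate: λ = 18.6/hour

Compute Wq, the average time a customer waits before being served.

Traffic intensity: ρ = λ/(cμ) = 18.6/(3×8.8) = 0.7045
Since ρ = 0.7045 < 1, system is stable.
Offered load a = λ/μ = cρ = 18.6/8.8 = 2.1136
P₀ = [ Σₙ₌₀^2 aⁿ/n! + a^3/(3!(1-ρ)) ]⁻¹
Σ = a^0/0! + a^1/1! + a^2/2! = 1.00000 + 2.11364 + 2.23373 = 5.3474
a^3/(3!(1-ρ)) = 9.44258/(6 × 0.295455) = 5.3266
P₀ = 1/(5.3474 + 5.3266) = 0.09369
Lq = P₀·a^3·ρ / (3!(1-ρ)²) = 0.09369 × 9.4426 × 0.7045 / (6 × 0.08729) = 1.1900
Wq = Lq/λ = 1.1900/18.6 = 0.06398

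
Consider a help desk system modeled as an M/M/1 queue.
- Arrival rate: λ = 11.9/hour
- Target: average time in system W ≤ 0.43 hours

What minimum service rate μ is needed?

For M/M/1: W = 1/(μ-λ)
Need W ≤ 0.43, so 1/(μ-λ) ≤ 0.43
μ - λ ≥ 1/0.43 = 2.3256
μ ≥ 11.9 + 2.3256 = 14.2256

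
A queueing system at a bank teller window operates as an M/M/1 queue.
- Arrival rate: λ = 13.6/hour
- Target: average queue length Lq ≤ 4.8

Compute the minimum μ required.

For M/M/1: Lq = λ²/(μ(μ-λ))
Need Lq ≤ 4.8, i.e. μ(μ-λ) ≥ λ²/4.8
μ² - 13.6μ - 184.96/4.8 ≥ 0  →  μ² - 13.6μ - 38.53333 ≥ 0
Quadratic formula (positive root): μ = [λ + √(λ² + 4×38.53333)]/2
Discriminant: 184.96 + 4×38.53333 = 339.0933, √339.0933 = 18.4145
μ ≥ (13.6 + 18.4145)/2 = 16.0072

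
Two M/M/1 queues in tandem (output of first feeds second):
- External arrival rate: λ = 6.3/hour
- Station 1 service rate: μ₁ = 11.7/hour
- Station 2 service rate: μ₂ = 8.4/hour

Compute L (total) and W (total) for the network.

By Jackson's theorem, each station behaves as independent M/M/1.
Station 1: ρ₁ = 6.3/11.7 = 0.5385, L₁ = ρ₁/(1-ρ₁) = λ/(μ₁-λ) = 6.3/5.40 = 1.1667
Station 2: ρ₂ = 6.3/8.4 = 0.7500, L₂ = ρ₂/(1-ρ₂) = λ/(μ₂-λ) = 6.3/2.10 = 3.0000
Total: L = L₁ + L₂ = 1.1667 + 3.0000 = 4.1667
W = L/λ = 4.1667/6.3 = 0.6614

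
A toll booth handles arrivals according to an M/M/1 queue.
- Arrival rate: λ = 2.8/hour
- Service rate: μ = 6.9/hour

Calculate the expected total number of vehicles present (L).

ρ = λ/μ = 2.8/6.9 = 0.4058
For M/M/1: L = λ/(μ-λ)
L = 2.8/(6.9-2.8) = 2.8/4.10
L = 0.6829 vehicles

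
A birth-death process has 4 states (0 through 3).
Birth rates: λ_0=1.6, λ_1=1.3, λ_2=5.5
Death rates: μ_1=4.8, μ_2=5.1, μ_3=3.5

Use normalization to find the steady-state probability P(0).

Ratios P(n)/P(0) = (λ₀···λₙ₋₁)/(μ₁···μₙ):
P(1)/P(0) = (1.6)/(4.8) = 0.3333
P(2)/P(0) = (1.6×1.3)/(4.8×5.1) = 0.08497
P(3)/P(0) = (1.6×1.3×5.5)/(4.8×5.1×3.5) = 0.1335

Normalization: ∑ P(n) = 1
P(0) × (1.0000 + 0.3333 + 0.08497 + 0.1335) = 1
P(0) × 1.5518 = 1
P(0) = 1/1.5518 = 0.6444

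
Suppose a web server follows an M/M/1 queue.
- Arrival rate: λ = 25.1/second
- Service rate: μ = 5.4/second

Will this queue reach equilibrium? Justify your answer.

Stability requires ρ = λ/(cμ) < 1
ρ = 25.1/(1 × 5.4) = 25.1/5.40 = 4.6481
Since 4.6481 ≥ 1, the system is UNSTABLE.
Queue grows without bound. Need μ > λ = 25.1.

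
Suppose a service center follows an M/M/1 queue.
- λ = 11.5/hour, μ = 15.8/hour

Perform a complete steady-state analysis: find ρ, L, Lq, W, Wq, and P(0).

Step 1: ρ = λ/μ = 11.5/15.8 = 0.7278
Step 2: L = λ/(μ-λ) = 11.5/4.30 = 2.6744
Step 3: Lq = λ²/(μ(μ-λ)) = 132.25/(15.8×4.30) = 1.9466
Step 4: W = 1/(μ-λ) = 1/4.30 = 0.23256
Step 5: Wq = λ/(μ(μ-λ)) = 11.5/(15.8×4.30) = 0.1693
Step 6: P(0) = 1-ρ = 0.2722
Verify: L = λW = 11.5×0.23256 = 2.6744 ✔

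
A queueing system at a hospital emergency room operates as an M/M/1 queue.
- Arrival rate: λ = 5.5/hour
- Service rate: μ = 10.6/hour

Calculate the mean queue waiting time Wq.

First, compute utilization: ρ = λ/μ = 5.5/10.6 = 0.5189
For M/M/1: Wq = λ/(μ(μ-λ))
Wq = 5.5/(10.6 × (10.6-5.5))
Wq = 5.5/(10.6 × 5.10)
Wq = 0.1017 hours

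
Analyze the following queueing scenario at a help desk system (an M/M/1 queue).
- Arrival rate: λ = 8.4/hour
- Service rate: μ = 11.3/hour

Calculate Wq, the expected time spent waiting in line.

First, compute utilization: ρ = λ/μ = 8.4/11.3 = 0.7434
For M/M/1: Wq = λ/(μ(μ-λ))
Wq = 8.4/(11.3 × (11.3-8.4))
Wq = 8.4/(11.3 × 2.90)
Wq = 0.2563 hours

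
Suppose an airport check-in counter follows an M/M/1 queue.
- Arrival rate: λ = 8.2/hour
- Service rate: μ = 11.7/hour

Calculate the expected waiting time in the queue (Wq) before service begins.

First, compute utilization: ρ = λ/μ = 8.2/11.7 = 0.7009
For M/M/1: Wq = λ/(μ(μ-λ))
Wq = 8.2/(11.7 × (11.7-8.2))
Wq = 8.2/(11.7 × 3.50)
Wq = 0.2002 hours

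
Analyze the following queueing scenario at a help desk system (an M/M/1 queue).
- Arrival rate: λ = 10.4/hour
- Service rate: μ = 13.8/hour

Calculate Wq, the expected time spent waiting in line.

First, compute utilization: ρ = λ/μ = 10.4/13.8 = 0.7536
For M/M/1: Wq = λ/(μ(μ-λ))
Wq = 10.4/(13.8 × (13.8-10.4))
Wq = 10.4/(13.8 × 3.40)
Wq = 0.2217 hours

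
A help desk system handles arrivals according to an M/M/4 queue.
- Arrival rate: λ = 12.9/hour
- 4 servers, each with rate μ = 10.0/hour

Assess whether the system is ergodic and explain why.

Stability requires ρ = λ/(cμ) < 1
ρ = 12.9/(4 × 10.0) = 12.9/40.00 = 0.3225
Since 0.3225 < 1, the system is STABLE.
The servers are busy 32.25% of the time.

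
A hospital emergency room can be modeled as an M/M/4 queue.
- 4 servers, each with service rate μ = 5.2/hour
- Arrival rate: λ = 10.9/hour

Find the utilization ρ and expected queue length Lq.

Traffic intensity: ρ = λ/(cμ) = 10.9/(4×5.2) = 0.5240
Since ρ = 0.5240 < 1, system is stable.
Offered load a = λ/μ = cρ = 10.9/5.2 = 2.0962
P₀ = [ Σₙ₌₀^3 aⁿ/n! + a^4/(4!(1-ρ)) ]⁻¹
Σ = a^0/0! + a^1/1! + a^2/2! + a^3/3! = 1.0000 + 2.0962 + 2.1969 + 1.5350 = 6.8281
a^4/(4!(1-ρ)) = 19.3060/(24 × 0.47596) = 1.6901
P₀ = 1/(6.8281 + 1.6901) = 0.1174
Lq = P₀·a^4·ρ / (4!(1-ρ)²) = 0.1174 × 19.3060 × 0.5240 / (24 × 0.2265) = 0.2185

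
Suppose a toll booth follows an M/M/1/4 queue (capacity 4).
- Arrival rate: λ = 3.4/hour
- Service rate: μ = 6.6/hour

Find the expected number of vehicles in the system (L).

ρ = λ/μ = 3.4/6.6 = 0.51515
P₀ = (1-ρ)/(1-ρ^(K+1)) = (1-0.51515)/(1-0.51515^5) = 0.48485/0.96372 = 0.5031
P_K = P₀×ρ^K = 0.5031 × 0.51515^4 = 0.5031 × 0.07043 = 0.03543
L = ρ[1 - (K+1)ρ^K + Kρ^(K+1)] / [(1-ρ)(1-ρ^(K+1))]
L = 0.51515 × (1 - 5×0.070426 + 4×0.036280) / ((1 - 0.51515) × (1 - 0.036280)) = 0.8743 vehicles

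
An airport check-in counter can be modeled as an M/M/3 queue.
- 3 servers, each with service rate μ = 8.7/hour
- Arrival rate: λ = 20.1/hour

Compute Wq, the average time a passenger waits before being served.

Traffic intensity: ρ = λ/(cμ) = 20.1/(3×8.7) = 0.7701
Since ρ = 0.7701 < 1, system is stable.
Offered load a = λ/μ = cρ = 20.1/8.7 = 2.3103
P₀ = [ Σₙ₌₀^2 aⁿ/n! + a^3/(3!(1-ρ)) ]⁻¹
Σ = a^0/0! + a^1/1! + a^2/2! = 1.00000 + 2.31034 + 2.66885 = 5.9792
a^3/(3!(1-ρ)) = 12.3319/(6 × 0.229885) = 8.9406
P₀ = 1/(5.97919 + 8.94064) = 0.06702
Lq = P₀·a^3·ρ / (3!(1-ρ)²) = 0.067025 × 12.3319 × 0.77011 / (6 × 0.052847) = 2.0075
Wq = Lq/λ = 2.00747/20.1 = 0.09987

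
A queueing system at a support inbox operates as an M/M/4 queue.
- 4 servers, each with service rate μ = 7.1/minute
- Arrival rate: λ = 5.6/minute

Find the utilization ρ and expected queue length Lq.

Traffic intensity: ρ = λ/(cμ) = 5.6/(4×7.1) = 0.1972
Since ρ = 0.1972 < 1, system is stable.
Offered load a = λ/μ = cρ = 5.6/7.1 = 0.7887
P₀ = [ Σₙ₌₀^3 aⁿ/n! + a^4/(4!(1-ρ)) ]⁻¹
Σ = a^0/0! + a^1/1! + a^2/2! + a^3/3! = 1.0000 + 0.78873 + 0.31105 + 0.081778 = 2.1816
a^4/(4!(1-ρ)) = 0.3870/(24 × 0.8028) = 0.02009
P₀ = 1/(2.1816 + 0.02009) = 0.4542
Lq = P₀·a^4·ρ / (4!(1-ρ)²) = 0.4542 × 0.3870 × 0.1972 / (24 × 0.6445) = 0.002241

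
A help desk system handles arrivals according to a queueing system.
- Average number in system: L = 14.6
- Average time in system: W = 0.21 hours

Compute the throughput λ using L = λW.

Little's Law: L = λW, so λ = L/W
λ = 14.6/0.21 = 69.5238 tickets/hour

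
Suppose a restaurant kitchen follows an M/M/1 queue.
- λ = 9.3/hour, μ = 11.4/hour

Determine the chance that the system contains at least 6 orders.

ρ = λ/μ = 9.3/11.4 = 0.8158
P(N ≥ n) = ρⁿ
P(N ≥ 6) = 0.8158^6
P(N ≥ 6) = 0.2948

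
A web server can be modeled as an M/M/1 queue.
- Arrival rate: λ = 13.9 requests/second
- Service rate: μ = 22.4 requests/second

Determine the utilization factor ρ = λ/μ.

Server utilization: ρ = λ/μ
ρ = 13.9/22.4 = 0.6205
The server is busy 62.05% of the time.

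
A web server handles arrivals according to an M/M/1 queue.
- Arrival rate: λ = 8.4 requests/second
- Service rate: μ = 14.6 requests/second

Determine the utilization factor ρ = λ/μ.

Server utilization: ρ = λ/μ
ρ = 8.4/14.6 = 0.5753
The server is busy 57.53% of the time.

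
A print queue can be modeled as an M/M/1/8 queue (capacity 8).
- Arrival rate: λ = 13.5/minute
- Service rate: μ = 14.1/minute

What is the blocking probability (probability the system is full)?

ρ = λ/μ = 13.5/14.1 = 0.957447
P₀ = (1-ρ)/(1-ρ^(K+1)) = (1-0.957447)/(1-0.957447^9) = 0.04255/0.3239 = 0.1314
P_K = P₀×ρ^K = 0.1314 × 0.957447^8 = 0.1314 × 0.7062 = 0.09279
Blocking probability = 9.28%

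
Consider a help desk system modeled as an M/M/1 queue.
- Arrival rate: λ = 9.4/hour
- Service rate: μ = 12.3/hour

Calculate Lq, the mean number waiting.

ρ = λ/μ = 9.4/12.3 = 0.7642
For M/M/1: Lq = λ²/(μ(μ-λ))
Lq = 88.36/(12.3 × 2.90)
Lq = 2.4772 tickets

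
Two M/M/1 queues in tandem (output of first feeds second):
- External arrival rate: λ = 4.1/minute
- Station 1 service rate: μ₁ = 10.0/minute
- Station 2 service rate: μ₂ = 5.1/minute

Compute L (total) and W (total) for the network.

By Jackson's theorem, each station behaves as independent M/M/1.
Station 1: ρ₁ = 4.1/10.0 = 0.4100, L₁ = ρ₁/(1-ρ₁) = λ/(μ₁-λ) = 4.1/5.90 = 0.6949
Station 2: ρ₂ = 4.1/5.1 = 0.8039, L₂ = ρ₂/(1-ρ₂) = λ/(μ₂-λ) = 4.1/1.00 = 4.1000
Total: L = L₁ + L₂ = 0.6949 + 4.1000 = 4.7949
W = L/λ = 4.7949/4.1 = 1.1695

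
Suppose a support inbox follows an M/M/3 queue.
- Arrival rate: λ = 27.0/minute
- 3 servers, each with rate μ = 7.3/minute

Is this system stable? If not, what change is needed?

Stability requires ρ = λ/(cμ) < 1
ρ = 27.0/(3 × 7.3) = 27.0/21.90 = 1.2329
Since 1.2329 ≥ 1, the system is UNSTABLE.
Need c > λ/μ = 27.0/7.3 = 3.70.
Minimum servers needed: c = 4.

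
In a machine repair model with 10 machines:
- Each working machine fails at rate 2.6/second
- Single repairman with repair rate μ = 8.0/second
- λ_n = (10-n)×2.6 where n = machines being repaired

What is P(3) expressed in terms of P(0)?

P(3)/P(0) = ∏_{i=0}^{3-1} λ_i/μ_{i+1}
= (10-0)×2.6/8.0 × (10-1)×2.6/8.0 × (10-2)×2.6/8.0
= 24.7163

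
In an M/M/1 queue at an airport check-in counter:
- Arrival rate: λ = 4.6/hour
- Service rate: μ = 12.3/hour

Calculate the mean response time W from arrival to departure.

First, compute utilization: ρ = λ/μ = 4.6/12.3 = 0.3740
For M/M/1: W = 1/(μ-λ)
W = 1/(12.3-4.6) = 1/7.70
W = 0.1299 hours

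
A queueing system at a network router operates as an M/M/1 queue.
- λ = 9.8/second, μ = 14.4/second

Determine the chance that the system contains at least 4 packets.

ρ = λ/μ = 9.8/14.4 = 0.68056
P(N ≥ n) = ρⁿ
P(N ≥ 4) = 0.68056^4
P(N ≥ 4) = 0.2145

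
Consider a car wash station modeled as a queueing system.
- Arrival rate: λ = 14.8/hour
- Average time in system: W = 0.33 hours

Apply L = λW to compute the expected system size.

Little's Law: L = λW
L = 14.8 × 0.33 = 4.8840 cars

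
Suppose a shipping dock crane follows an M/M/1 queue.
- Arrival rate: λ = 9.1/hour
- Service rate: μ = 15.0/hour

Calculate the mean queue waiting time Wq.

First, compute utilization: ρ = λ/μ = 9.1/15.0 = 0.6067
For M/M/1: Wq = λ/(μ(μ-λ))
Wq = 9.1/(15.0 × (15.0-9.1))
Wq = 9.1/(15.0 × 5.90)
Wq = 0.1028 hours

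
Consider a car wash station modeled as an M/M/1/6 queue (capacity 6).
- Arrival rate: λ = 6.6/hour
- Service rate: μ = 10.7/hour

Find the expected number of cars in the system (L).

ρ = λ/μ = 6.6/10.7 = 0.61682
P₀ = (1-ρ)/(1-ρ^(K+1)) = (1-0.61682)/(1-0.61682^7) = 0.3832/0.9660 = 0.3967
P_K = P₀×ρ^K = 0.3967 × 0.61682^6 = 0.3967 × 0.05507 = 0.02185
L = ρ[1 - (K+1)ρ^K + Kρ^(K+1)] / [(1-ρ)(1-ρ^(K+1))]
L = 0.61682 × (1 - 7×0.05507 + 6×0.03397) / ((1 - 0.61682) × (1 - 0.03397)) = 1.3636 cars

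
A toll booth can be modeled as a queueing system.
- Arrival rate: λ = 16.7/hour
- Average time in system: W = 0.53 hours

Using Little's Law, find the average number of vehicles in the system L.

Little's Law: L = λW
L = 16.7 × 0.53 = 8.8510 vehicles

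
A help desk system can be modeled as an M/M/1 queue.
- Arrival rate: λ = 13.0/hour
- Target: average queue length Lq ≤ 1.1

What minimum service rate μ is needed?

For M/M/1: Lq = λ²/(μ(μ-λ))
Need Lq ≤ 1.1, i.e. μ(μ-λ) ≥ λ²/1.1
μ² - 13.0μ - 169.00/1.1 ≥ 0  →  μ² - 13.0μ - 153.636364 ≥ 0
Quadratic formula (positive root): μ = [λ + √(λ² + 4×153.636364)]/2
Discriminant: 169.00 + 4×153.636364 = 783.5455, √783.5455 = 27.99188
μ ≥ (13.0 + 27.99188)/2 = 20.4959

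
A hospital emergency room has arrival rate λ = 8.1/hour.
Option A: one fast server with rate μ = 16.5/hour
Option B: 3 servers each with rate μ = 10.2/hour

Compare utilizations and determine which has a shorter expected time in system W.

Option A: single server μ = 16.5 (M/M/1)
  ρ_A = 8.1/16.5 = 0.4909
  W_A = 1/(μ-λ) = 1/(16.5-8.1) = 1/8.40 = 0.1190

Option B: 3 servers μ = 10.2 (M/M/3)
  ρ_B = λ/(cμ) = 8.1/(3×10.2) = 0.2647
  Offered load a = λ/μ = cρ = 8.1/10.2 = 0.7941
  P₀ = [ Σₙ₌₀^2 aⁿ/n! + a^3/(3!(1-ρ)) ]⁻¹
  Σ = a^0/0! + a^1/1! + a^2/2! = 1.0000 + 0.7941 + 0.3153 = 2.1094
  a^3/(3!(1-ρ)) = 0.5008/(6 × 0.7353) = 0.1135
  P₀ = 1/(2.1094 + 0.1135) = 0.4499
  Lq = P₀·a^3·ρ / (3!(1-ρ)²) = 0.4499 × 0.5008 × 0.2647 / (6 × 0.5407) = 0.01838
  Wq_B = Lq/λ = 0.018383/8.1 = 0.002270
  W_B = Wq_B + 1/μ = 0.002270 + 0.09804 = 0.1003

Since W_B = 0.1003 < W_A = 0.1190, Option B (multiple servers) has the shorter time in system.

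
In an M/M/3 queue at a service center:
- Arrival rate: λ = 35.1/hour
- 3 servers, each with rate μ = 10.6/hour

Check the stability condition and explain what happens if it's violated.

Stability requires ρ = λ/(cμ) < 1
ρ = 35.1/(3 × 10.6) = 35.1/31.80 = 1.1038
Since 1.1038 ≥ 1, the system is UNSTABLE.
Need c > λ/μ = 35.1/10.6 = 3.31.
Minimum servers needed: c = 4.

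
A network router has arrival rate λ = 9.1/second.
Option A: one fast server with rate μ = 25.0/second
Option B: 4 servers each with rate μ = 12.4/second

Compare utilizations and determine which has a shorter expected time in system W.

Option A: single server μ = 25.0 (M/M/1)
  ρ_A = 9.1/25.0 = 0.3640
  W_A = 1/(μ-λ) = 1/(25.0-9.1) = 1/15.90 = 0.06289

Option B: 4 servers μ = 12.4 (M/M/4)
  ρ_B = λ/(cμ) = 9.1/(4×12.4) = 0.1835
  Offered load a = λ/μ = cρ = 9.1/12.4 = 0.7339
  P₀ = [ Σₙ₌₀^3 aⁿ/n! + a^4/(4!(1-ρ)) ]⁻¹
  Σ = a^0/0! + a^1/1! + a^2/2! + a^3/3! = 1.0000 + 0.73387 + 0.26928 + 0.065873 = 2.0690
  a^4/(4!(1-ρ)) = 0.2901/(24 × 0.8165) = 0.01480
  P₀ = 1/(2.0690 + 0.01480) = 0.4799
  Lq = P₀·a^4·ρ / (4!(1-ρ)²) = 0.47989 × 0.29005 × 0.18347 / (24 × 0.66672) = 0.001596
  Wq_B = Lq/λ = 0.001596/9.1 = 0.00017538
  W_B = Wq_B + 1/μ = 0.00017538 + 0.080645 = 0.08082

Since W_A = 0.06289 < W_B = 0.08082, Option A (single fast server) has the shorter time in system.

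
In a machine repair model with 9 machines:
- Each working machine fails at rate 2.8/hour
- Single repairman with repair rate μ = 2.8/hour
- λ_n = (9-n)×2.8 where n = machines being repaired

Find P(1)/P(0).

P(1)/P(0) = ∏_{i=0}^{1-1} λ_i/μ_{i+1}
= (9-0)×2.8/2.8
= 9.0000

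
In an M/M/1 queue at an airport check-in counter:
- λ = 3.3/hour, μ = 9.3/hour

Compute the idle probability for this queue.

ρ = λ/μ = 3.3/9.3 = 0.3548
P(0) = 1 - ρ = 1 - 0.3548 = 0.6452
The server is idle 64.52% of the time.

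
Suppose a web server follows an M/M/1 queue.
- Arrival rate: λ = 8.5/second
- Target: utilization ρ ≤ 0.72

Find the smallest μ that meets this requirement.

ρ = λ/μ, so μ = λ/ρ
μ ≥ 8.5/0.72 = 11.8056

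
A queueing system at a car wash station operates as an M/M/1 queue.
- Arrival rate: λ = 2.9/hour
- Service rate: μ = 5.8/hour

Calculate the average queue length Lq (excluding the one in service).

ρ = λ/μ = 2.9/5.8 = 0.5000
For M/M/1: Lq = λ²/(μ(μ-λ))
Lq = 8.41/(5.8 × 2.90)
Lq = 0.5000 cars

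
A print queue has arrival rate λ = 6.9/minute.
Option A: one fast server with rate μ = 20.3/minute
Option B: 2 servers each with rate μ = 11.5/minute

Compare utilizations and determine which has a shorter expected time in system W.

Option A: single server μ = 20.3 (M/M/1)
  ρ_A = 6.9/20.3 = 0.3399
  W_A = 1/(μ-λ) = 1/(20.3-6.9) = 1/13.40 = 0.07463

Option B: 2 servers μ = 11.5 (M/M/2)
  ρ_B = λ/(cμ) = 6.9/(2×11.5) = 0.3000
  Offered load a = λ/μ = cρ = 6.9/11.5 = 0.6000
  P₀ = [ Σₙ₌₀^1 aⁿ/n! + a^2/(2!(1-ρ)) ]⁻¹
  Σ = a^0/0! + a^1/1! = 1.0000 + 0.6000 = 1.6000
  a^2/(2!(1-ρ)) = 0.3600/(2 × 0.7000) = 0.2571
  P₀ = 1/(1.6000 + 0.2571) = 0.5385
  Lq = P₀·a^2·ρ / (2!(1-ρ)²) = 0.5385 × 0.3600 × 0.3000 / (2 × 0.4900) = 0.05934
  Wq_B = Lq/λ = 0.05934/6.9 = 0.008600
  W_B = Wq_B + 1/μ = 0.008600 + 0.08696 = 0.09556

Since W_A = 0.07463 < W_B = 0.09556, Option A (single fast server) has the shorter time in system.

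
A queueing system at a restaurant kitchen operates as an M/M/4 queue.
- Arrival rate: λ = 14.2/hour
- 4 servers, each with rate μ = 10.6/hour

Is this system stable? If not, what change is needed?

Stability requires ρ = λ/(cμ) < 1
ρ = 14.2/(4 × 10.6) = 14.2/42.40 = 0.3349
Since 0.3349 < 1, the system is STABLE.
The servers are busy 33.49% of the time.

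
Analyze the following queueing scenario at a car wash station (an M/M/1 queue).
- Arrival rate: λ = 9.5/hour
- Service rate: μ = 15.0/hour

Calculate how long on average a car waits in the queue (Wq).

First, compute utilization: ρ = λ/μ = 9.5/15.0 = 0.6333
For M/M/1: Wq = λ/(μ(μ-λ))
Wq = 9.5/(15.0 × (15.0-9.5))
Wq = 9.5/(15.0 × 5.50)
Wq = 0.1152 hours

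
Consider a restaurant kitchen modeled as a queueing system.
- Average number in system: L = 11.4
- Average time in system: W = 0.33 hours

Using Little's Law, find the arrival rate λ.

Little's Law: L = λW, so λ = L/W
λ = 11.4/0.33 = 34.5455 orders/hour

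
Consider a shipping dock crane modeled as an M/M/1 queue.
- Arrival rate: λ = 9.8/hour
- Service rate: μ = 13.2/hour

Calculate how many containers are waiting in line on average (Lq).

ρ = λ/μ = 9.8/13.2 = 0.7424
For M/M/1: Lq = λ²/(μ(μ-λ))
Lq = 96.04/(13.2 × 3.40)
Lq = 2.1399 containers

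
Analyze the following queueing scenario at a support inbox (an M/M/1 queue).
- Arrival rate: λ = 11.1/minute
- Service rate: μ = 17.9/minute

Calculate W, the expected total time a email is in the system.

First, compute utilization: ρ = λ/μ = 11.1/17.9 = 0.6201
For M/M/1: W = 1/(μ-λ)
W = 1/(17.9-11.1) = 1/6.80
W = 0.1471 minutes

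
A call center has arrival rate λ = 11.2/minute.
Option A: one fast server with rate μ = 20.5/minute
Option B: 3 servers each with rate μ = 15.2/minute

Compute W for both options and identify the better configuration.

Option A: single server μ = 20.5 (M/M/1)
  ρ_A = 11.2/20.5 = 0.5463
  W_A = 1/(μ-λ) = 1/(20.5-11.2) = 1/9.30 = 0.1075

Option B: 3 servers μ = 15.2 (M/M/3)
  ρ_B = λ/(cμ) = 11.2/(3×15.2) = 0.2456
  Offered load a = λ/μ = cρ = 11.2/15.2 = 0.7368
  P₀ = [ Σₙ₌₀^2 aⁿ/n! + a^3/(3!(1-ρ)) ]⁻¹
  Σ = a^0/0! + a^1/1! + a^2/2! = 1.0000 + 0.7368 + 0.2715 = 2.0083
  a^3/(3!(1-ρ)) = 0.40006/(6 × 0.75439) = 0.08838
  P₀ = 1/(2.0083 + 0.08838) = 0.4769
  Lq = P₀·a^3·ρ / (3!(1-ρ)²) = 0.4769 × 0.4001 × 0.2456 / (6 × 0.5691) = 0.01372
  Wq_B = Lq/λ = 0.013725/11.2 = 0.0012254
  W_B = Wq_B + 1/μ = 0.0012254 + 0.065789 = 0.06701

Since W_B = 0.06701 < W_A = 0.1075, Option B (multiple servers) has the shorter time in system.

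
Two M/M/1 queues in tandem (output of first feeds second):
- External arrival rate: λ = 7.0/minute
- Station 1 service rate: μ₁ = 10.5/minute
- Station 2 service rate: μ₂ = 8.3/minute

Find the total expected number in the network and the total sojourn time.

By Jackson's theorem, each station behaves as independent M/M/1.
Station 1: ρ₁ = 7.0/10.5 = 0.6667, L₁ = ρ₁/(1-ρ₁) = λ/(μ₁-λ) = 7.0/3.50 = 2.0000
Station 2: ρ₂ = 7.0/8.3 = 0.8434, L₂ = ρ₂/(1-ρ₂) = λ/(μ₂-λ) = 7.0/1.30 = 5.3846
Total: L = L₁ + L₂ = 2.0000 + 5.3846 = 7.3846
W = L/λ = 7.3846/7.0 = 1.0549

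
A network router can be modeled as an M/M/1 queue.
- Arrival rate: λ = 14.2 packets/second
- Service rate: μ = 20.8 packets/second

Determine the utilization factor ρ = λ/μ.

Server utilization: ρ = λ/μ
ρ = 14.2/20.8 = 0.6827
The server is busy 68.27% of the time.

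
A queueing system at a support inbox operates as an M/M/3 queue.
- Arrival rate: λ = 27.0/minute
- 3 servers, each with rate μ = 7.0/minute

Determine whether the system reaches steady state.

Stability requires ρ = λ/(cμ) < 1
ρ = 27.0/(3 × 7.0) = 27.0/21.00 = 1.2857
Since 1.2857 ≥ 1, the system is UNSTABLE.
Need c > λ/μ = 27.0/7.0 = 3.86.
Minimum servers needed: c = 4.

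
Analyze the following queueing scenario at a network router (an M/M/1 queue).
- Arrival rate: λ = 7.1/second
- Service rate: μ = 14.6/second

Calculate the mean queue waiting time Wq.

First, compute utilization: ρ = λ/μ = 7.1/14.6 = 0.4863
For M/M/1: Wq = λ/(μ(μ-λ))
Wq = 7.1/(14.6 × (14.6-7.1))
Wq = 7.1/(14.6 × 7.50)
Wq = 0.06484 seconds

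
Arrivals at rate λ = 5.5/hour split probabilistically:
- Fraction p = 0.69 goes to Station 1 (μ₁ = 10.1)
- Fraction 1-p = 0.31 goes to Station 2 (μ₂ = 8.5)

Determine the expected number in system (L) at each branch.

Effective rates: λ₁ = 5.5×0.69 = 3.795, λ₂ = 5.5×0.31 = 1.705
Station 1: ρ₁ = 3.795/10.1 = 0.37574, L₁ = ρ₁/(1-ρ₁) = 0.37574/(1-0.37574) = 0.6019
Station 2: ρ₂ = 1.705/8.5 = 0.2006, L₂ = ρ₂/(1-ρ₂) = 0.2006/(1-0.2006) = 0.2509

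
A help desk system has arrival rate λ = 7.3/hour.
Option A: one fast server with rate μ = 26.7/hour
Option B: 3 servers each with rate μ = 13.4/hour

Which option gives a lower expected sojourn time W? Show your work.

Option A: single server μ = 26.7 (M/M/1)
  ρ_A = 7.3/26.7 = 0.2734
  W_A = 1/(μ-λ) = 1/(26.7-7.3) = 1/19.40 = 0.05155

Option B: 3 servers μ = 13.4 (M/M/3)
  ρ_B = λ/(cμ) = 7.3/(3×13.4) = 0.1816
  Offered load a = λ/μ = cρ = 7.3/13.4 = 0.5448
  P₀ = [ Σₙ₌₀^2 aⁿ/n! + a^3/(3!(1-ρ)) ]⁻¹
  Σ = a^0/0! + a^1/1! + a^2/2! = 1.0000 + 0.5448 + 0.1484 = 1.6932
  a^3/(3!(1-ρ)) = 0.1617/(6 × 0.8184) = 0.03293
  P₀ = 1/(1.6932 + 0.03293) = 0.5793
  Lq = P₀·a^3·ρ / (3!(1-ρ)²) = 0.57934 × 0.16168 × 0.18159 / (6 × 0.66979) = 0.004232
  Wq_B = Lq/λ = 0.0042325/7.3 = 0.0005798
  W_B = Wq_B + 1/μ = 0.0005798 + 0.07463 = 0.07521

Since W_A = 0.05155 < W_B = 0.07521, Option A (single fast server) has the shorter time in system.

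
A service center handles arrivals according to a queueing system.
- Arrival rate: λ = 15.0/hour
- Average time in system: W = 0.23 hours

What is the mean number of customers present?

Little's Law: L = λW
L = 15.0 × 0.23 = 3.4500 customers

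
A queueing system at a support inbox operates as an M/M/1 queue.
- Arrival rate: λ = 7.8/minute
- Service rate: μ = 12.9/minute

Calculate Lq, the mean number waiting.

ρ = λ/μ = 7.8/12.9 = 0.6047
For M/M/1: Lq = λ²/(μ(μ-λ))
Lq = 60.84/(12.9 × 5.10)
Lq = 0.9248 emails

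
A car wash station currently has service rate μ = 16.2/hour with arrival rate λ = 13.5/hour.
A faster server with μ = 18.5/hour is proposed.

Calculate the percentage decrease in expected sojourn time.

System 1: ρ₁ = 13.5/16.2 = 0.8333, W₁ = 1/(16.2-13.5) = 0.3704
System 2: ρ₂ = 13.5/18.5 = 0.7297, W₂ = 1/(18.5-13.5) = 0.2000
Improvement: (W₁-W₂)/W₁ = (0.3704-0.2000)/0.3704 = 46.00%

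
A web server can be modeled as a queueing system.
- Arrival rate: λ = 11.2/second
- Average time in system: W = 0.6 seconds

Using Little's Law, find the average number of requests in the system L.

Little's Law: L = λW
L = 11.2 × 0.6 = 6.7200 requests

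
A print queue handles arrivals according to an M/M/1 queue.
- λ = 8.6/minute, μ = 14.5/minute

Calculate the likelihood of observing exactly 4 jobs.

ρ = λ/μ = 8.6/14.5 = 0.5931
P(n) = (1-ρ)ρⁿ
P(4) = (1-0.5931) × 0.5931^4
P(4) = 0.40690 × 0.12374
P(4) = 0.05035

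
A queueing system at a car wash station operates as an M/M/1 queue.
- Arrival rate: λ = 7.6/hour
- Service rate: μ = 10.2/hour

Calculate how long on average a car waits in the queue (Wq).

First, compute utilization: ρ = λ/μ = 7.6/10.2 = 0.7451
For M/M/1: Wq = λ/(μ(μ-λ))
Wq = 7.6/(10.2 × (10.2-7.6))
Wq = 7.6/(10.2 × 2.60)
Wq = 0.2866 hours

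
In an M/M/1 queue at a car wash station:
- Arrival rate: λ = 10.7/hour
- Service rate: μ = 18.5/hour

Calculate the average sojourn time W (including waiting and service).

First, compute utilization: ρ = λ/μ = 10.7/18.5 = 0.5784
For M/M/1: W = 1/(μ-λ)
W = 1/(18.5-10.7) = 1/7.80
W = 0.1282 hours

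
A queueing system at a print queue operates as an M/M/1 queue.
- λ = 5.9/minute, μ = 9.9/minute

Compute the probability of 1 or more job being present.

ρ = λ/μ = 5.9/9.9 = 0.5960
P(N ≥ n) = ρⁿ
P(N ≥ 1) = 0.5960^1
P(N ≥ 1) = 0.5960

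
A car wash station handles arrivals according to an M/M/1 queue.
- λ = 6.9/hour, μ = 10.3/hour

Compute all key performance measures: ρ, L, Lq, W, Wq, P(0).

Step 1: ρ = λ/μ = 6.9/10.3 = 0.6699
Step 2: L = λ/(μ-λ) = 6.9/3.40 = 2.0294
Step 3: Lq = λ²/(μ(μ-λ)) = 47.61/(10.3×3.40) = 1.3595
Step 4: W = 1/(μ-λ) = 1/3.40 = 0.29412
Step 5: Wq = λ/(μ(μ-λ)) = 6.9/(10.3×3.40) = 0.1970
Step 6: P(0) = 1-ρ = 0.3301
Verify: L = λW = 6.9×0.29412 = 2.0294 ✔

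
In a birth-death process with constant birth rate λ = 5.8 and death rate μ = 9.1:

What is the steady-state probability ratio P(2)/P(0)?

For constant rates: P(n)/P(0) = (λ/μ)^n
P(2)/P(0) = (5.8/9.1)^2 = 0.63736^2 = 0.4062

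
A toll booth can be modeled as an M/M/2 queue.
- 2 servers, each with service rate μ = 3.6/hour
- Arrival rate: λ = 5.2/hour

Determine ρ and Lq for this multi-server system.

Traffic intensity: ρ = λ/(cμ) = 5.2/(2×3.6) = 0.7222
Since ρ = 0.7222 < 1, system is stable.
Offered load a = λ/μ = cρ = 5.2/3.6 = 1.4444
P₀ = [ Σₙ₌₀^1 aⁿ/n! + a^2/(2!(1-ρ)) ]⁻¹
Σ = a^0/0! + a^1/1! = 1.0000 + 1.4444 = 2.4444
a^2/(2!(1-ρ)) = 2.08642/(2 × 0.277778) = 3.7556
P₀ = 1/(2.4444 + 3.7556) = 0.1613
Lq = P₀·a^2·ρ / (2!(1-ρ)²) = 0.16129 × 2.0864 × 0.72222 / (2 × 0.077160) = 1.5749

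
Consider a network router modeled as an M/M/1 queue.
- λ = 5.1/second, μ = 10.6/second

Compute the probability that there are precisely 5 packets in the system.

ρ = λ/μ = 5.1/10.6 = 0.48113
P(n) = (1-ρ)ρⁿ
P(5) = (1-0.48113) × 0.48113^5
P(5) = 0.5189 × 0.02578
P(5) = 0.01338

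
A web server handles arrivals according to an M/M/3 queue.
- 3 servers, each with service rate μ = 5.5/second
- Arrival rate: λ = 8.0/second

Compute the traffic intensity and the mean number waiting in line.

Traffic intensity: ρ = λ/(cμ) = 8.0/(3×5.5) = 0.4848
Since ρ = 0.4848 < 1, system is stable.
Offered load a = λ/μ = cρ = 8.0/5.5 = 1.4545
P₀ = [ Σₙ₌₀^2 aⁿ/n! + a^3/(3!(1-ρ)) ]⁻¹
Σ = a^0/0! + a^1/1! + a^2/2! = 1.0000 + 1.4545 + 1.0579 = 3.5124
a^3/(3!(1-ρ)) = 3.0774/(6 × 0.51515) = 0.9956
P₀ = 1/(3.5124 + 0.9956) = 0.2218
Lq = P₀·a^3·ρ / (3!(1-ρ)²) = 0.22183 × 3.0774 × 0.48485 / (6 × 0.26538) = 0.2079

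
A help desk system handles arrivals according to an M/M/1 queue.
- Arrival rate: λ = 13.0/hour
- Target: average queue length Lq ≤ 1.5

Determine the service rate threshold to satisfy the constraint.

For M/M/1: Lq = λ²/(μ(μ-λ))
Need Lq ≤ 1.5, i.e. μ(μ-λ) ≥ λ²/1.5
μ² - 13.0μ - 169.00/1.5 ≥ 0  →  μ² - 13.0μ - 112.66667 ≥ 0
Quadratic formula (positive root): μ = [λ + √(λ² + 4×112.66667)]/2
Discriminant: 169.00 + 4×112.66667 = 619.6667, √619.6667 = 24.8931
μ ≥ (13.0 + 24.8931)/2 = 18.9466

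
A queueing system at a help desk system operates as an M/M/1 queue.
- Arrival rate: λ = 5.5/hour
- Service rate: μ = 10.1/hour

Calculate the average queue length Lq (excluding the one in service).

ρ = λ/μ = 5.5/10.1 = 0.5446
For M/M/1: Lq = λ²/(μ(μ-λ))
Lq = 30.25/(10.1 × 4.60)
Lq = 0.6511 tickets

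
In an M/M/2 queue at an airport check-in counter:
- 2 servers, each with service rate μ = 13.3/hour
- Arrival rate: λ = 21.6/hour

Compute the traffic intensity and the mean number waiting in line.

Traffic intensity: ρ = λ/(cμ) = 21.6/(2×13.3) = 0.8120
Since ρ = 0.8120 < 1, system is stable.
Offered load a = λ/μ = cρ = 21.6/13.3 = 1.6241
P₀ = [ Σₙ₌₀^1 aⁿ/n! + a^2/(2!(1-ρ)) ]⁻¹
Σ = a^0/0! + a^1/1! = 1.0000 + 1.6241 = 2.6241
a^2/(2!(1-ρ)) = 2.63757/(2 × 0.187970) = 7.0159
P₀ = 1/(2.6241 + 7.0159) = 0.1037
Lq = P₀·a^2·ρ / (2!(1-ρ)²) = 0.103734 × 2.63757 × 0.812030 / (2 × 0.0353327) = 3.1441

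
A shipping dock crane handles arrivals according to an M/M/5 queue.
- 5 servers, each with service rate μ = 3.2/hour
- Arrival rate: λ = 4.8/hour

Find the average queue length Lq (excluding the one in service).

Traffic intensity: ρ = λ/(cμ) = 4.8/(5×3.2) = 0.3000
Since ρ = 0.3000 < 1, system is stable.
Offered load a = λ/μ = cρ = 4.8/3.2 = 1.5000
P₀ = [ Σₙ₌₀^4 aⁿ/n! + a^5/(5!(1-ρ)) ]⁻¹
Σ = a^0/0! + a^1/1! + a^2/2! + a^3/3! + a^4/4! = 1.0000 + 1.5000 + 1.1250 + 0.5625 + 0.2109 = 4.3984
a^5/(5!(1-ρ)) = 7.5937/(120 × 0.7000) = 0.09040
P₀ = 1/(4.3984 + 0.09040) = 0.2228
Lq = P₀·a^5·ρ / (5!(1-ρ)²) = 0.22277 × 7.5937 × 0.30000 / (120 × 0.49000) = 0.008631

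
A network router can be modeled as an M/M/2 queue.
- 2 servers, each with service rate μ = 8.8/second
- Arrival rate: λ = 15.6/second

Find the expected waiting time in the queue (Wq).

Traffic intensity: ρ = λ/(cμ) = 15.6/(2×8.8) = 0.8864
Since ρ = 0.8864 < 1, system is stable.
Offered load a = λ/μ = cρ = 15.6/8.8 = 1.7727
P₀ = [ Σₙ₌₀^1 aⁿ/n! + a^2/(2!(1-ρ)) ]⁻¹
Σ = a^0/0! + a^1/1! = 1.0000 + 1.7727 = 2.7727
a^2/(2!(1-ρ)) = 3.14256/(2 × 0.113636) = 13.8273
P₀ = 1/(2.7727 + 13.8273) = 0.06024
Lq = P₀·a^2·ρ / (2!(1-ρ)²) = 0.0602410 × 3.14256 × 0.886364 / (2 × 0.0129132) = 6.4972
Wq = Lq/λ = 6.4972/15.6 = 0.4165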